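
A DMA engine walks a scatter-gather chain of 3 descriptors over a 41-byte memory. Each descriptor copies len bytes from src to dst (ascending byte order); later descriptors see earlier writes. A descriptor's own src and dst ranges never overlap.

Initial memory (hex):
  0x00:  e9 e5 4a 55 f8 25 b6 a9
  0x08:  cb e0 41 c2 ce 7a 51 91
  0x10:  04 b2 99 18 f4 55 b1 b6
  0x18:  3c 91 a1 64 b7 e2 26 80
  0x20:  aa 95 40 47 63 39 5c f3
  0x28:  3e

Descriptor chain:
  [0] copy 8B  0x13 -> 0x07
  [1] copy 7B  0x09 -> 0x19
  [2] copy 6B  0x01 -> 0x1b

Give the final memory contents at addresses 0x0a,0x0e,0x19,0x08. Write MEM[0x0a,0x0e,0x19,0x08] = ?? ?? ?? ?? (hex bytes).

#0 dst[0x07+8] := {0x18,0xf4,0x55,0xb1,0xb6,0x3c,0x91,0xa1}
#1 dst[0x19+7] := {0x55,0xb1,0xb6,0x3c,0x91,0xa1,0x91}
#2 dst[0x1b+6] := {0xe5,0x4a,0x55,0xf8,0x25,0xb6}
query mem[0x0a]=0xb1, mem[0x0e]=0xa1, mem[0x19]=0x55, mem[0x08]=0xf4

MEM[0x0a,0x0e,0x19,0x08] = b1 a1 55 f4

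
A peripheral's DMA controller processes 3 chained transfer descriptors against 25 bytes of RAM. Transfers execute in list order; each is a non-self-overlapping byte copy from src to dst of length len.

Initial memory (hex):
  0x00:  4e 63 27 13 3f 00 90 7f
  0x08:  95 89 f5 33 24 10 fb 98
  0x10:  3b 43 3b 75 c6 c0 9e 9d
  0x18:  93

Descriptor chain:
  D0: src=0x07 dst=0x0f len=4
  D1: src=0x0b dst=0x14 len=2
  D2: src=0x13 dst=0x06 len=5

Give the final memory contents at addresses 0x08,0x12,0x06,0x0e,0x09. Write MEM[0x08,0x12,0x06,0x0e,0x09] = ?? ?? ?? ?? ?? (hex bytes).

MEM[0x08,0x12,0x06,0x0e,0x09] = 24 f5 75 fb 9e

[0] 0x07->0x0f len=4 : 7f 95 89 f5
[1] 0x0b->0x14 len=2 : 33 24
[2] 0x13->0x06 len=5 : 75 33 24 9e 9d
query mem[0x08]=0x24, mem[0x12]=0xf5, mem[0x06]=0x75, mem[0x0e]=0xfb, mem[0x09]=0x9e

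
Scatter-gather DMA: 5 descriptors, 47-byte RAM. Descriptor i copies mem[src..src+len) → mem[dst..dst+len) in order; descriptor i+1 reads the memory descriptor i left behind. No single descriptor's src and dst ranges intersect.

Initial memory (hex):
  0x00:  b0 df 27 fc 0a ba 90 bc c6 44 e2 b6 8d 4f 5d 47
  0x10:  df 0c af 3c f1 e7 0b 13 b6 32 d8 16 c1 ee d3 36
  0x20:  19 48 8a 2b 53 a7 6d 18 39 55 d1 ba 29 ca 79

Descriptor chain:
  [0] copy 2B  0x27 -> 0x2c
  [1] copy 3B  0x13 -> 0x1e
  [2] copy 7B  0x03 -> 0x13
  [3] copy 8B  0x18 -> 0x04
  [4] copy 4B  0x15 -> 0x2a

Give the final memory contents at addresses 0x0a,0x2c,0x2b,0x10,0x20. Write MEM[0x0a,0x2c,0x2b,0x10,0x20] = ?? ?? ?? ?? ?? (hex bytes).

MEM[0x0a,0x2c,0x2b,0x10,0x20] = 3c bc 90 df e7

  after D0: wrote 2B at 0x2c = 1839
  after D1: wrote 3B at 0x1e = 3cf1e7
  after D2: wrote 7B at 0x13 = fc0aba90bcc644
  after D3: wrote 8B at 0x04 = c644d816c1ee3cf1
  after D4: wrote 4B at 0x2a = ba90bcc6
query mem[0x0a]=0x3c, mem[0x2c]=0xbc, mem[0x2b]=0x90, mem[0x10]=0xdf, mem[0x20]=0xe7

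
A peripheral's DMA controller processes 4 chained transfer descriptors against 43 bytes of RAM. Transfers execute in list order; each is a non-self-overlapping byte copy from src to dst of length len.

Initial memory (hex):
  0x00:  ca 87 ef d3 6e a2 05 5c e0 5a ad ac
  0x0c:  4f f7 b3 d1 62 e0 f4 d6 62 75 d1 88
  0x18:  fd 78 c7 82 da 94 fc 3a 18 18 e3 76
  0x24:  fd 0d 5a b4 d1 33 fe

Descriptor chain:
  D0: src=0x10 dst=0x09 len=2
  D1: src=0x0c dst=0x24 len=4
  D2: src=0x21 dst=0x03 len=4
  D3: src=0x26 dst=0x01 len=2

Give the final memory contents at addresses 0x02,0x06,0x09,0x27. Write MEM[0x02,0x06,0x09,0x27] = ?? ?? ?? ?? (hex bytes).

D0: mem[0x09..0x0a] <- [62 e0]
D1: mem[0x24..0x27] <- [4f f7 b3 d1]
D2: mem[0x03..0x06] <- [18 e3 76 4f]
D3: mem[0x01..0x02] <- [b3 d1]
query mem[0x02]=0xd1, mem[0x06]=0x4f, mem[0x09]=0x62, mem[0x27]=0xd1

MEM[0x02,0x06,0x09,0x27] = d1 4f 62 d1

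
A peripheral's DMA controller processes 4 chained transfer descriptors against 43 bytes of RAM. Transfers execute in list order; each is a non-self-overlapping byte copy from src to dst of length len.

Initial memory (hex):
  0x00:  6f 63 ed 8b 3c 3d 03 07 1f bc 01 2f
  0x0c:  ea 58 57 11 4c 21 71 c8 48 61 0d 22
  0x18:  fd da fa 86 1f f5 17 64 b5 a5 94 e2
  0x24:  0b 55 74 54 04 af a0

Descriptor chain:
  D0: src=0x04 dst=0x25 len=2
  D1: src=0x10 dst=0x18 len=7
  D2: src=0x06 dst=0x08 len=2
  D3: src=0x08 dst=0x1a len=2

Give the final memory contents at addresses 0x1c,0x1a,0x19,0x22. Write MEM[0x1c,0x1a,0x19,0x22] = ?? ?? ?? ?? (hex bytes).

[0] 0x04->0x25 len=2 : 3c 3d
[1] 0x10->0x18 len=7 : 4c 21 71 c8 48 61 0d
[2] 0x06->0x08 len=2 : 03 07
[3] 0x08->0x1a len=2 : 03 07
query mem[0x1c]=0x48, mem[0x1a]=0x03, mem[0x19]=0x21, mem[0x22]=0x94

MEM[0x1c,0x1a,0x19,0x22] = 48 03 21 94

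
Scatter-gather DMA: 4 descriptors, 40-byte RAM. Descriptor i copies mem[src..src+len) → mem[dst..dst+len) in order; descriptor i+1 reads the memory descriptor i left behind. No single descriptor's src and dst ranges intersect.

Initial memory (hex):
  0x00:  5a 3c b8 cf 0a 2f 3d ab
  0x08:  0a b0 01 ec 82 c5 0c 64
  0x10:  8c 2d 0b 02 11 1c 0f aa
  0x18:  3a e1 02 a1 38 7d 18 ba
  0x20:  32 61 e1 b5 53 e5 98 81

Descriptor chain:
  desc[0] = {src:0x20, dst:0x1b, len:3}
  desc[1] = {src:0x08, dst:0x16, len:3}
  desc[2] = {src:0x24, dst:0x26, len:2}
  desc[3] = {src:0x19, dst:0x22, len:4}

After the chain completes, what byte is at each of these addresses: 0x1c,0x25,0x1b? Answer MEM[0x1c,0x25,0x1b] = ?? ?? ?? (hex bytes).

MEM[0x1c,0x25,0x1b] = 61 61 32

D0: mem[0x1b..0x1d] <- [32 61 e1]
D1: mem[0x16..0x18] <- [0a b0 01]
D2: mem[0x26..0x27] <- [53 e5]
D3: mem[0x22..0x25] <- [e1 02 32 61]
query mem[0x1c]=0x61, mem[0x25]=0x61, mem[0x1b]=0x32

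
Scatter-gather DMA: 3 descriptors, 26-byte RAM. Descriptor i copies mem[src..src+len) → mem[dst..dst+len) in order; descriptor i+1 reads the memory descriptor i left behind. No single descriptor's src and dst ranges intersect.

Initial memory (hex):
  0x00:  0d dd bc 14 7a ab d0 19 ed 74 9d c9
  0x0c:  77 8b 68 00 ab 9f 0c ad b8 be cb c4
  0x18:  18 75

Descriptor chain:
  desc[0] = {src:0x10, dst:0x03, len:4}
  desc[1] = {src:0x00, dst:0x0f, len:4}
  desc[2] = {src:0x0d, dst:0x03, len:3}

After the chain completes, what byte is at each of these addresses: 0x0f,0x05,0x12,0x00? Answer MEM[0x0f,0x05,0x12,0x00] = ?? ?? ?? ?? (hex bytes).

MEM[0x0f,0x05,0x12,0x00] = 0d 0d ab 0d

#0 dst[0x03+4] := {0xab,0x9f,0x0c,0xad}
#1 dst[0x0f+4] := {0x0d,0xdd,0xbc,0xab}
#2 dst[0x03+3] := {0x8b,0x68,0x0d}
query mem[0x0f]=0x0d, mem[0x05]=0x0d, mem[0x12]=0xab, mem[0x00]=0x0d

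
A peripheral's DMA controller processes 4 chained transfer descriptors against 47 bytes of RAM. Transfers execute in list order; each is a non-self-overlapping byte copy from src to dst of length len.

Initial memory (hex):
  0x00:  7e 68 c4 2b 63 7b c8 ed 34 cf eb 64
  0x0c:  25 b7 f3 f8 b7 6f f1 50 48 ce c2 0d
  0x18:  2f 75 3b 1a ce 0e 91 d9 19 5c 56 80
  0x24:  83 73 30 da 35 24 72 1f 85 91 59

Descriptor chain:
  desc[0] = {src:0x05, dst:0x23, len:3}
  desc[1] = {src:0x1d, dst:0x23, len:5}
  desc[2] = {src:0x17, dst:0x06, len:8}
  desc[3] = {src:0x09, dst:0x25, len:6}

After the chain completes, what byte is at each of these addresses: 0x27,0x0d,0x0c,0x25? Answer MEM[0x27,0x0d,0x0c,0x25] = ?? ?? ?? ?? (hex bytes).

[0] 0x05->0x23 len=3 : 7b c8 ed
[1] 0x1d->0x23 len=5 : 0e 91 d9 19 5c
[2] 0x17->0x06 len=8 : 0d 2f 75 3b 1a ce 0e 91
[3] 0x09->0x25 len=6 : 3b 1a ce 0e 91 f3
query mem[0x27]=0xce, mem[0x0d]=0x91, mem[0x0c]=0x0e, mem[0x25]=0x3b

MEM[0x27,0x0d,0x0c,0x25] = ce 91 0e 3b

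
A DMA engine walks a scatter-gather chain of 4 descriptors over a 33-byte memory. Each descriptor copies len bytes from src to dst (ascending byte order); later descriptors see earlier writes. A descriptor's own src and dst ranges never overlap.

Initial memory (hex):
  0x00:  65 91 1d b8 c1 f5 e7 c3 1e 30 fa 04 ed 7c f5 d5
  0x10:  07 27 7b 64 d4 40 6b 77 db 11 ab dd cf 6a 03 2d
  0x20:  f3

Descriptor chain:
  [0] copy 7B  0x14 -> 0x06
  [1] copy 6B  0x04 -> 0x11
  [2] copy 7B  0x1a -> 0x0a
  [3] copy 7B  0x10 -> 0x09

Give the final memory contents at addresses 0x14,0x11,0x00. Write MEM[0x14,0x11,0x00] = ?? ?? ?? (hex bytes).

MEM[0x14,0x11,0x00] = 40 c1 65

[0] 0x14->0x06 len=7 : d4 40 6b 77 db 11 ab
[1] 0x04->0x11 len=6 : c1 f5 d4 40 6b 77
[2] 0x1a->0x0a len=7 : ab dd cf 6a 03 2d f3
[3] 0x10->0x09 len=7 : f3 c1 f5 d4 40 6b 77
query mem[0x14]=0x40, mem[0x11]=0xc1, mem[0x00]=0x65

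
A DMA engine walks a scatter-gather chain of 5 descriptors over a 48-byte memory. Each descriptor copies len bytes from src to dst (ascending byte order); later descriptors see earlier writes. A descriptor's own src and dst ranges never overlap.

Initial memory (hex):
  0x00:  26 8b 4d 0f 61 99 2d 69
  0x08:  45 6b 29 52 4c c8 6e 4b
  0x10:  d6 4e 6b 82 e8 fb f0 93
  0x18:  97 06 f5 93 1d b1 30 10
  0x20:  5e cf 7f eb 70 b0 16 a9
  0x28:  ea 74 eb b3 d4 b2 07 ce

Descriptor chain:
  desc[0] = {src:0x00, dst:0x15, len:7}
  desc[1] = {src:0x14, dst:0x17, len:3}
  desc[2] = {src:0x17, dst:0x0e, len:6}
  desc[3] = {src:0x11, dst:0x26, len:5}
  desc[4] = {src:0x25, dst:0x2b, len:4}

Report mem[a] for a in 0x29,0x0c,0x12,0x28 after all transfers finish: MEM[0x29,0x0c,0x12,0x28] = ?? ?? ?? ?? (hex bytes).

  after D0: wrote 7B at 0x15 = 268b4d0f61992d
  after D1: wrote 3B at 0x17 = e8268b
  after D2: wrote 6B at 0x0e = e8268b992d1d
  after D3: wrote 5B at 0x26 = 992d1de826
  after D4: wrote 4B at 0x2b = b0992d1d
query mem[0x29]=0xe8, mem[0x0c]=0x4c, mem[0x12]=0x2d, mem[0x28]=0x1d

MEM[0x29,0x0c,0x12,0x28] = e8 4c 2d 1d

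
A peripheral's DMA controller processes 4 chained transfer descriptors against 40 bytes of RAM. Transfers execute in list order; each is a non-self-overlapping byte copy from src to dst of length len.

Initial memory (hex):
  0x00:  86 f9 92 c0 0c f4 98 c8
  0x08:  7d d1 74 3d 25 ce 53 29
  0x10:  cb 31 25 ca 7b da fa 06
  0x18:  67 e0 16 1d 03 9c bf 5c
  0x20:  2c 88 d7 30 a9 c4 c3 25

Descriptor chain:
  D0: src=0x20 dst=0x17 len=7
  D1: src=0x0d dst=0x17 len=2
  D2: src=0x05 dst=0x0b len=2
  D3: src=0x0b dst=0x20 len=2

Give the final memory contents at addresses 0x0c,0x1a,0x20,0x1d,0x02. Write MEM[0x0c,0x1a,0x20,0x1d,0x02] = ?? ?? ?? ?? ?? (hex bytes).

MEM[0x0c,0x1a,0x20,0x1d,0x02] = 98 30 f4 c3 92

D0: mem[0x17..0x1d] <- [2c 88 d7 30 a9 c4 c3]
D1: mem[0x17..0x18] <- [ce 53]
D2: mem[0x0b..0x0c] <- [f4 98]
D3: mem[0x20..0x21] <- [f4 98]
query mem[0x0c]=0x98, mem[0x1a]=0x30, mem[0x20]=0xf4, mem[0x1d]=0xc3, mem[0x02]=0x92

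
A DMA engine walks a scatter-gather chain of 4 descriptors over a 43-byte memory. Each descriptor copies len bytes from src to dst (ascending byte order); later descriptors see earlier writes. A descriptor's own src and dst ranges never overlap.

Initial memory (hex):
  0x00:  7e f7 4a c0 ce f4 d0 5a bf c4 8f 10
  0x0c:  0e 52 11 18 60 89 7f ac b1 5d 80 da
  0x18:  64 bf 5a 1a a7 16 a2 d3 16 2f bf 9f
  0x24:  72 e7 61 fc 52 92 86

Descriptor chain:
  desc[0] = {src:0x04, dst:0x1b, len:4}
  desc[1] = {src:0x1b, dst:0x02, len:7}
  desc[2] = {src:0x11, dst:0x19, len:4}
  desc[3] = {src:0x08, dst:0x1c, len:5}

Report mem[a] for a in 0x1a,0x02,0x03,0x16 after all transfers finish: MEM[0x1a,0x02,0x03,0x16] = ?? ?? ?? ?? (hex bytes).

[0] 0x04->0x1b len=4 : ce f4 d0 5a
[1] 0x1b->0x02 len=7 : ce f4 d0 5a d3 16 2f
[2] 0x11->0x19 len=4 : 89 7f ac b1
[3] 0x08->0x1c len=5 : 2f c4 8f 10 0e
query mem[0x1a]=0x7f, mem[0x02]=0xce, mem[0x03]=0xf4, mem[0x16]=0x80

MEM[0x1a,0x02,0x03,0x16] = 7f ce f4 80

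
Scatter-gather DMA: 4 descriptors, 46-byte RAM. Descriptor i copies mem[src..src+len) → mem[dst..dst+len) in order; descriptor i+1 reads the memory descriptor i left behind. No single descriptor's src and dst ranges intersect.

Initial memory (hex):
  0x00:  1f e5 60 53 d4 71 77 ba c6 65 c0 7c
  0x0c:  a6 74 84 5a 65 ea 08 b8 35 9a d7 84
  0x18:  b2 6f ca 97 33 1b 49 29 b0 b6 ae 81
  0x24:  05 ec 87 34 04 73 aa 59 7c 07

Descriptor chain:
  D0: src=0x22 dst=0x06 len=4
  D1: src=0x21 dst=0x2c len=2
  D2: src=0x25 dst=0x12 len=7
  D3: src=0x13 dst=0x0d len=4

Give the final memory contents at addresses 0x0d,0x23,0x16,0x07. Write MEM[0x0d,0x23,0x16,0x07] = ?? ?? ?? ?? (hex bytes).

MEM[0x0d,0x23,0x16,0x07] = 87 81 73 81

D0: mem[0x06..0x09] <- [ae 81 05 ec]
D1: mem[0x2c..0x2d] <- [b6 ae]
D2: mem[0x12..0x18] <- [ec 87 34 04 73 aa 59]
D3: mem[0x0d..0x10] <- [87 34 04 73]
query mem[0x0d]=0x87, mem[0x23]=0x81, mem[0x16]=0x73, mem[0x07]=0x81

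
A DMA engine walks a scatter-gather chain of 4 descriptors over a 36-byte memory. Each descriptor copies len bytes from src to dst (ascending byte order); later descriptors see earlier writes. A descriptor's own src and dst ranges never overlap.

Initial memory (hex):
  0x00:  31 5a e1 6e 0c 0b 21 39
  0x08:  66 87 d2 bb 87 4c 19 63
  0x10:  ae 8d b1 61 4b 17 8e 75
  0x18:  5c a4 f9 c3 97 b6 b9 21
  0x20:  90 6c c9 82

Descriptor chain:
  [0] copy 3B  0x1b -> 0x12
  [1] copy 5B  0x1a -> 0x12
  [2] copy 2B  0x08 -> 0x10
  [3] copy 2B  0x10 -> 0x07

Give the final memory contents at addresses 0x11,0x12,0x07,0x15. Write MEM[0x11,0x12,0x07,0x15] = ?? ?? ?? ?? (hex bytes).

[0] 0x1b->0x12 len=3 : c3 97 b6
[1] 0x1a->0x12 len=5 : f9 c3 97 b6 b9
[2] 0x08->0x10 len=2 : 66 87
[3] 0x10->0x07 len=2 : 66 87
query mem[0x11]=0x87, mem[0x12]=0xf9, mem[0x07]=0x66, mem[0x15]=0xb6

MEM[0x11,0x12,0x07,0x15] = 87 f9 66 b6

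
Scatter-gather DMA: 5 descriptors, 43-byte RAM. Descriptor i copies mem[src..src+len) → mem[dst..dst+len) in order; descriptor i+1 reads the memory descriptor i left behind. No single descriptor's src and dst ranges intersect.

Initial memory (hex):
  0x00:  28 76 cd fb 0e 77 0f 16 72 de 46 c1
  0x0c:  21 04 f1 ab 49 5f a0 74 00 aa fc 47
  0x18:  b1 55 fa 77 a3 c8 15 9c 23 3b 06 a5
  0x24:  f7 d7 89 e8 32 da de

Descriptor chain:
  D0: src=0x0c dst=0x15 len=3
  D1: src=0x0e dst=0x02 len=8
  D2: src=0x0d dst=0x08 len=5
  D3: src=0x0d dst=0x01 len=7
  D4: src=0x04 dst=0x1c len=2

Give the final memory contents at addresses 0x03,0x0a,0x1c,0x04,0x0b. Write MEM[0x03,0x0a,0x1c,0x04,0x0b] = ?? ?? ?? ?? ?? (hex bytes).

MEM[0x03,0x0a,0x1c,0x04,0x0b] = ab ab 49 49 49

  after D0: wrote 3B at 0x15 = 2104f1
  after D1: wrote 8B at 0x02 = f1ab495fa0740021
  after D2: wrote 5B at 0x08 = 04f1ab495f
  after D3: wrote 7B at 0x01 = 04f1ab495fa074
  after D4: wrote 2B at 0x1c = 495f
query mem[0x03]=0xab, mem[0x0a]=0xab, mem[0x1c]=0x49, mem[0x04]=0x49, mem[0x0b]=0x49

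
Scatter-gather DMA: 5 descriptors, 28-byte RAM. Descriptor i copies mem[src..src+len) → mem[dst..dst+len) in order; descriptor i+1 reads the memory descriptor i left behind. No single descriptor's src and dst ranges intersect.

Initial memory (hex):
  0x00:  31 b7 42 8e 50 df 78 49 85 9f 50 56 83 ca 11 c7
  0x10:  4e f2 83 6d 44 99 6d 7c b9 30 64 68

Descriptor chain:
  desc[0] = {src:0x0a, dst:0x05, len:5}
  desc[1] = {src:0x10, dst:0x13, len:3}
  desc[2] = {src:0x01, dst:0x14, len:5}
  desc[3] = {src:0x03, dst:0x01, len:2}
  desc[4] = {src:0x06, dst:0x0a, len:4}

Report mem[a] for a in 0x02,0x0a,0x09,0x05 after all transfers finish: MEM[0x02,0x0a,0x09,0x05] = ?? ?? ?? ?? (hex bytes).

MEM[0x02,0x0a,0x09,0x05] = 50 56 11 50

#0 dst[0x05+5] := {0x50,0x56,0x83,0xca,0x11}
#1 dst[0x13+3] := {0x4e,0xf2,0x83}
#2 dst[0x14+5] := {0xb7,0x42,0x8e,0x50,0x50}
#3 dst[0x01+2] := {0x8e,0x50}
#4 dst[0x0a+4] := {0x56,0x83,0xca,0x11}
query mem[0x02]=0x50, mem[0x0a]=0x56, mem[0x09]=0x11, mem[0x05]=0x50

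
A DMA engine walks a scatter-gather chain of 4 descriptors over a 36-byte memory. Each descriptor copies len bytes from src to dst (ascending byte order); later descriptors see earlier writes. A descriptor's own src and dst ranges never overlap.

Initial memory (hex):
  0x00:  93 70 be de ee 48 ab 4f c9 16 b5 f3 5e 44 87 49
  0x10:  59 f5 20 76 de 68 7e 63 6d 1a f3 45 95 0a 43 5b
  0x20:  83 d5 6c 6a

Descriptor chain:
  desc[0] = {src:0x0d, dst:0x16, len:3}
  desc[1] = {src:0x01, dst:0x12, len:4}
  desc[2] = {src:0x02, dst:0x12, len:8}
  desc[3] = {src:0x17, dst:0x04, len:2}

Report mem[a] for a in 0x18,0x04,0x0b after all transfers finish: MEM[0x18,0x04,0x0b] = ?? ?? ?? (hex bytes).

#0 dst[0x16+3] := {0x44,0x87,0x49}
#1 dst[0x12+4] := {0x70,0xbe,0xde,0xee}
#2 dst[0x12+8] := {0xbe,0xde,0xee,0x48,0xab,0x4f,0xc9,0x16}
#3 dst[0x04+2] := {0x4f,0xc9}
query mem[0x18]=0xc9, mem[0x04]=0x4f, mem[0x0b]=0xf3

MEM[0x18,0x04,0x0b] = c9 4f f3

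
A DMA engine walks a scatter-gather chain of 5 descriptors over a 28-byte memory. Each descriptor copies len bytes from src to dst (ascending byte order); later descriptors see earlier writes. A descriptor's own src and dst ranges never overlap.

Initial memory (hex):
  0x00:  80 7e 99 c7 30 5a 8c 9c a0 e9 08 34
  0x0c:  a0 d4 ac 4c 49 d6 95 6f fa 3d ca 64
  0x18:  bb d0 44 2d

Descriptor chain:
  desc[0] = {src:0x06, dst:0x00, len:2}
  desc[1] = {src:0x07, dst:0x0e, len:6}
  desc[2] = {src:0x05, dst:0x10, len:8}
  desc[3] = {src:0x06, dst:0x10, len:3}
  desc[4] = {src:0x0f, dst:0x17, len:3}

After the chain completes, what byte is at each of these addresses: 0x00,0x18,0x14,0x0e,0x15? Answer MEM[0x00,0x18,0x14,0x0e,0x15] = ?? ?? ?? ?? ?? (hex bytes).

D0: mem[0x00..0x01] <- [8c 9c]
D1: mem[0x0e..0x13] <- [9c a0 e9 08 34 a0]
D2: mem[0x10..0x17] <- [5a 8c 9c a0 e9 08 34 a0]
D3: mem[0x10..0x12] <- [8c 9c a0]
D4: mem[0x17..0x19] <- [a0 8c 9c]
query mem[0x00]=0x8c, mem[0x18]=0x8c, mem[0x14]=0xe9, mem[0x0e]=0x9c, mem[0x15]=0x08

MEM[0x00,0x18,0x14,0x0e,0x15] = 8c 8c e9 9c 08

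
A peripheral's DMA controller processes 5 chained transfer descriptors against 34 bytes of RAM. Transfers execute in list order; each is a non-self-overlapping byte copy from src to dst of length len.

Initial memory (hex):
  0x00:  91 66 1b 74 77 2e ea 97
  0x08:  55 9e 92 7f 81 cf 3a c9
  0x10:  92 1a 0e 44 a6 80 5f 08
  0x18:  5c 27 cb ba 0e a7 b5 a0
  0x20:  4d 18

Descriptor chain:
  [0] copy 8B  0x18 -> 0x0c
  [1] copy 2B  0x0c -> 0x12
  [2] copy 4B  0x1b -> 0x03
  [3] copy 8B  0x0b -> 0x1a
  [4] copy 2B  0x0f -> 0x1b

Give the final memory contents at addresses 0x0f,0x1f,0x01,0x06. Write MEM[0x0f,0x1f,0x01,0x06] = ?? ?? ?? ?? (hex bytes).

MEM[0x0f,0x1f,0x01,0x06] = ba 0e 66 b5

  after D0: wrote 8B at 0x0c = 5c27cbba0ea7b5a0
  after D1: wrote 2B at 0x12 = 5c27
  after D2: wrote 4B at 0x03 = ba0ea7b5
  after D3: wrote 8B at 0x1a = 7f5c27cbba0ea75c
  after D4: wrote 2B at 0x1b = ba0e
query mem[0x0f]=0xba, mem[0x1f]=0x0e, mem[0x01]=0x66, mem[0x06]=0xb5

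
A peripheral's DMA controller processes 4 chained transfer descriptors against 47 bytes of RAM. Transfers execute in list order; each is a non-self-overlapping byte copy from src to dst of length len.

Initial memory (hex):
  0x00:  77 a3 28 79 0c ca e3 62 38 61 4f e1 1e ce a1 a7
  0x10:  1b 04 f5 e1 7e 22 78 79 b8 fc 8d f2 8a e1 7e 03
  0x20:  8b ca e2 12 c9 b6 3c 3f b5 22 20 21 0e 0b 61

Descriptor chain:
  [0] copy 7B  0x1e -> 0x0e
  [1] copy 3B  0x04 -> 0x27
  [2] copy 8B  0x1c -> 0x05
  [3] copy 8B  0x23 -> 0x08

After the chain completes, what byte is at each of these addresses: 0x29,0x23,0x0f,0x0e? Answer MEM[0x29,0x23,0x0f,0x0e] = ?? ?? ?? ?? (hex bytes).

MEM[0x29,0x23,0x0f,0x0e] = e3 12 20 e3

#0 dst[0x0e+7] := {0x7e,0x03,0x8b,0xca,0xe2,0x12,0xc9}
#1 dst[0x27+3] := {0x0c,0xca,0xe3}
#2 dst[0x05+8] := {0x8a,0xe1,0x7e,0x03,0x8b,0xca,0xe2,0x12}
#3 dst[0x08+8] := {0x12,0xc9,0xb6,0x3c,0x0c,0xca,0xe3,0x20}
query mem[0x29]=0xe3, mem[0x23]=0x12, mem[0x0f]=0x20, mem[0x0e]=0xe3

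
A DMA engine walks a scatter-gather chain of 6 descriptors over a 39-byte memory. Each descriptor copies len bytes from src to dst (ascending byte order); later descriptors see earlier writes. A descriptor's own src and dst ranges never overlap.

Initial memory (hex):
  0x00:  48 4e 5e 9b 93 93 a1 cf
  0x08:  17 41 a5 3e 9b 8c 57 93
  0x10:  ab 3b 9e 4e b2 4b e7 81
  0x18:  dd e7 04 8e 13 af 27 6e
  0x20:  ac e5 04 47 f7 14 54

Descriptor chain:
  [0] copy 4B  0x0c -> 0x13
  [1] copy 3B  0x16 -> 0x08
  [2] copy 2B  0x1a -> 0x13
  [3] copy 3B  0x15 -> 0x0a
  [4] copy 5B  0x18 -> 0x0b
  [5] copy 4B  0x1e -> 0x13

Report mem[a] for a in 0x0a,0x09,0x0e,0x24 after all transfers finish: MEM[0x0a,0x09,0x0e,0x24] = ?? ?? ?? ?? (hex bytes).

MEM[0x0a,0x09,0x0e,0x24] = 57 81 8e f7

D0: mem[0x13..0x16] <- [9b 8c 57 93]
D1: mem[0x08..0x0a] <- [93 81 dd]
D2: mem[0x13..0x14] <- [04 8e]
D3: mem[0x0a..0x0c] <- [57 93 81]
D4: mem[0x0b..0x0f] <- [dd e7 04 8e 13]
D5: mem[0x13..0x16] <- [27 6e ac e5]
query mem[0x0a]=0x57, mem[0x09]=0x81, mem[0x0e]=0x8e, mem[0x24]=0xf7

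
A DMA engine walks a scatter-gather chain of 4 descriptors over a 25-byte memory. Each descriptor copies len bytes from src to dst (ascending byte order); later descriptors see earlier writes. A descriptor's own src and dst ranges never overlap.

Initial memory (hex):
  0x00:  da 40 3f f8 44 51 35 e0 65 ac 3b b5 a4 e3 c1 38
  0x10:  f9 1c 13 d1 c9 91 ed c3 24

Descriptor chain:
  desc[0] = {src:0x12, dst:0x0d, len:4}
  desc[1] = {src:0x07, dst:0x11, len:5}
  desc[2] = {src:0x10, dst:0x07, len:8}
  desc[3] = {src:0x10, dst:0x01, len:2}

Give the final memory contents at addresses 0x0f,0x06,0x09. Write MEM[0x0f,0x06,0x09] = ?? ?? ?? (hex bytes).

#0 dst[0x0d+4] := {0x13,0xd1,0xc9,0x91}
#1 dst[0x11+5] := {0xe0,0x65,0xac,0x3b,0xb5}
#2 dst[0x07+8] := {0x91,0xe0,0x65,0xac,0x3b,0xb5,0xed,0xc3}
#3 dst[0x01+2] := {0x91,0xe0}
query mem[0x0f]=0xc9, mem[0x06]=0x35, mem[0x09]=0x65

MEM[0x0f,0x06,0x09] = c9 35 65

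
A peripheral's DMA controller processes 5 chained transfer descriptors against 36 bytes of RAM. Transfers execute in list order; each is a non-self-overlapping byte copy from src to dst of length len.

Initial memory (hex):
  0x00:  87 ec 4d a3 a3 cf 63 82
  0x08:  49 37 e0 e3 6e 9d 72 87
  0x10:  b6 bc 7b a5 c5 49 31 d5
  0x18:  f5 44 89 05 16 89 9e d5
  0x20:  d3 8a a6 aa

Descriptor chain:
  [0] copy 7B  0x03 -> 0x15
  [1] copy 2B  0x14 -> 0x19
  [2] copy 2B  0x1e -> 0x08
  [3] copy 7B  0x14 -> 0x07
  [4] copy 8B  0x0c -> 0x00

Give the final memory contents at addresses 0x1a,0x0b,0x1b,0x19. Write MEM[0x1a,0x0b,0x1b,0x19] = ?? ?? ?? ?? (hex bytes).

MEM[0x1a,0x0b,0x1b,0x19] = a3 63 37 c5

#0 dst[0x15+7] := {0xa3,0xa3,0xcf,0x63,0x82,0x49,0x37}
#1 dst[0x19+2] := {0xc5,0xa3}
#2 dst[0x08+2] := {0x9e,0xd5}
#3 dst[0x07+7] := {0xc5,0xa3,0xa3,0xcf,0x63,0xc5,0xa3}
#4 dst[0x00+8] := {0xc5,0xa3,0x72,0x87,0xb6,0xbc,0x7b,0xa5}
query mem[0x1a]=0xa3, mem[0x0b]=0x63, mem[0x1b]=0x37, mem[0x19]=0xc5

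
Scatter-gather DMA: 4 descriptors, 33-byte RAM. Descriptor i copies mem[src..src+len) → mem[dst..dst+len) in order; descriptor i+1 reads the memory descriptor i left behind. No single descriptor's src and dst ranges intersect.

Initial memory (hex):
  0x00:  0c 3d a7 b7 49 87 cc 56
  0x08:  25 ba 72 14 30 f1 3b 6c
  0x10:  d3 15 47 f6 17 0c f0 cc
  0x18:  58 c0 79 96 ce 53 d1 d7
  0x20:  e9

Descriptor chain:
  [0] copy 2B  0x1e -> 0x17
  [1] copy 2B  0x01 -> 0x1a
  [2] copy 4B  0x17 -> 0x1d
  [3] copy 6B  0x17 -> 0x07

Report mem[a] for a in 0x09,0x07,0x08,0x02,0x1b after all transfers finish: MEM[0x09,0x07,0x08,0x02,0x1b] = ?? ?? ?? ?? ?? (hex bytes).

MEM[0x09,0x07,0x08,0x02,0x1b] = c0 d1 d7 a7 a7

  after D0: wrote 2B at 0x17 = d1d7
  after D1: wrote 2B at 0x1a = 3da7
  after D2: wrote 4B at 0x1d = d1d7c03d
  after D3: wrote 6B at 0x07 = d1d7c03da7ce
query mem[0x09]=0xc0, mem[0x07]=0xd1, mem[0x08]=0xd7, mem[0x02]=0xa7, mem[0x1b]=0xa7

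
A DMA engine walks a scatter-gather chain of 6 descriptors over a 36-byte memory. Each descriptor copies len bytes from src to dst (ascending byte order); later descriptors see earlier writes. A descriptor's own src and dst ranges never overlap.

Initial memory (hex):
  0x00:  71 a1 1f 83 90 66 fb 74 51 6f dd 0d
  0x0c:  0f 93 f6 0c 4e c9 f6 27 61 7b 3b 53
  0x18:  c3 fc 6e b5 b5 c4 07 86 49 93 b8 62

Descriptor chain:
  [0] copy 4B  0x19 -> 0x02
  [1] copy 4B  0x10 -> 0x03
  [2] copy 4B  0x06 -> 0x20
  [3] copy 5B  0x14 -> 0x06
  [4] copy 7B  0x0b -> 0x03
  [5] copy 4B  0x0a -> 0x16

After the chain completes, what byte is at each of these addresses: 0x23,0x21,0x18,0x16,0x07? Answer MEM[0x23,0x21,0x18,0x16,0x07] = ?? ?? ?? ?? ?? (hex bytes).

MEM[0x23,0x21,0x18,0x16,0x07] = 6f 74 0f c3 0c

D0: mem[0x02..0x05] <- [fc 6e b5 b5]
D1: mem[0x03..0x06] <- [4e c9 f6 27]
D2: mem[0x20..0x23] <- [27 74 51 6f]
D3: mem[0x06..0x0a] <- [61 7b 3b 53 c3]
D4: mem[0x03..0x09] <- [0d 0f 93 f6 0c 4e c9]
D5: mem[0x16..0x19] <- [c3 0d 0f 93]
query mem[0x23]=0x6f, mem[0x21]=0x74, mem[0x18]=0x0f, mem[0x16]=0xc3, mem[0x07]=0x0c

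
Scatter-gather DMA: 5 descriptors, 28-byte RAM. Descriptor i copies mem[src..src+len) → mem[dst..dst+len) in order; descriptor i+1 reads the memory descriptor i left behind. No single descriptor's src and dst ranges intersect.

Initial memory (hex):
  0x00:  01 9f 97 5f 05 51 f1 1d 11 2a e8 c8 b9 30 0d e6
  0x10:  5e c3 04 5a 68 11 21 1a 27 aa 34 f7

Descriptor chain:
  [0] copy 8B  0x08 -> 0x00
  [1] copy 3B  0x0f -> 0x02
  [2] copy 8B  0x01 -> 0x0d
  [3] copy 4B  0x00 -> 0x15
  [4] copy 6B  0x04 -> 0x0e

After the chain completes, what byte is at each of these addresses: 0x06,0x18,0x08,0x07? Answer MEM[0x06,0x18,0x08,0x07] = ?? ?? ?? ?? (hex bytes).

MEM[0x06,0x18,0x08,0x07] = 0d 5e 11 e6

#0 dst[0x00+8] := {0x11,0x2a,0xe8,0xc8,0xb9,0x30,0x0d,0xe6}
#1 dst[0x02+3] := {0xe6,0x5e,0xc3}
#2 dst[0x0d+8] := {0x2a,0xe6,0x5e,0xc3,0x30,0x0d,0xe6,0x11}
#3 dst[0x15+4] := {0x11,0x2a,0xe6,0x5e}
#4 dst[0x0e+6] := {0xc3,0x30,0x0d,0xe6,0x11,0x2a}
query mem[0x06]=0x0d, mem[0x18]=0x5e, mem[0x08]=0x11, mem[0x07]=0xe6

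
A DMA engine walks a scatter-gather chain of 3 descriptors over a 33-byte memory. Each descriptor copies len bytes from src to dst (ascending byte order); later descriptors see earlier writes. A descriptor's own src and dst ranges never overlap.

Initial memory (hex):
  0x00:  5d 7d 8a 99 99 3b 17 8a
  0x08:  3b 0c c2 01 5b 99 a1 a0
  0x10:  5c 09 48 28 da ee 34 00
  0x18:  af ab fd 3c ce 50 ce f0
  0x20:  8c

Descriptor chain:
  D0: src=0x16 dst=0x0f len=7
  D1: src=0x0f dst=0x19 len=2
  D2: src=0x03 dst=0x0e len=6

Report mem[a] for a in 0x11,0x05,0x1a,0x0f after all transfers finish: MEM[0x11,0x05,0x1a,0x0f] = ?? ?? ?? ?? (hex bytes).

MEM[0x11,0x05,0x1a,0x0f] = 17 3b 00 99

D0: mem[0x0f..0x15] <- [34 00 af ab fd 3c ce]
D1: mem[0x19..0x1a] <- [34 00]
D2: mem[0x0e..0x13] <- [99 99 3b 17 8a 3b]
query mem[0x11]=0x17, mem[0x05]=0x3b, mem[0x1a]=0x00, mem[0x0f]=0x99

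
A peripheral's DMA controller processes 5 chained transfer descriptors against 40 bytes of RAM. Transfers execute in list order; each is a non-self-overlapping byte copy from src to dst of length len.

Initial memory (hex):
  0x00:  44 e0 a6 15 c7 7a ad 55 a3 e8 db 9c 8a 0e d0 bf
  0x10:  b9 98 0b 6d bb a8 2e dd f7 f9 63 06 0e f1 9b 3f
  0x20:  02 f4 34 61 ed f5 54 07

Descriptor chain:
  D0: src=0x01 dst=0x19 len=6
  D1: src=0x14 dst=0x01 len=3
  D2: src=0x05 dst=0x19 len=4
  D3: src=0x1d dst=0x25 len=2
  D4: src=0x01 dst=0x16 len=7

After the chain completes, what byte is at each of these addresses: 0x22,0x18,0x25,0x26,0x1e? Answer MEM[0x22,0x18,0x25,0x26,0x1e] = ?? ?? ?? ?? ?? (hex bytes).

D0: mem[0x19..0x1e] <- [e0 a6 15 c7 7a ad]
D1: mem[0x01..0x03] <- [bb a8 2e]
D2: mem[0x19..0x1c] <- [7a ad 55 a3]
D3: mem[0x25..0x26] <- [7a ad]
D4: mem[0x16..0x1c] <- [bb a8 2e c7 7a ad 55]
query mem[0x22]=0x34, mem[0x18]=0x2e, mem[0x25]=0x7a, mem[0x26]=0xad, mem[0x1e]=0xad

MEM[0x22,0x18,0x25,0x26,0x1e] = 34 2e 7a ad ad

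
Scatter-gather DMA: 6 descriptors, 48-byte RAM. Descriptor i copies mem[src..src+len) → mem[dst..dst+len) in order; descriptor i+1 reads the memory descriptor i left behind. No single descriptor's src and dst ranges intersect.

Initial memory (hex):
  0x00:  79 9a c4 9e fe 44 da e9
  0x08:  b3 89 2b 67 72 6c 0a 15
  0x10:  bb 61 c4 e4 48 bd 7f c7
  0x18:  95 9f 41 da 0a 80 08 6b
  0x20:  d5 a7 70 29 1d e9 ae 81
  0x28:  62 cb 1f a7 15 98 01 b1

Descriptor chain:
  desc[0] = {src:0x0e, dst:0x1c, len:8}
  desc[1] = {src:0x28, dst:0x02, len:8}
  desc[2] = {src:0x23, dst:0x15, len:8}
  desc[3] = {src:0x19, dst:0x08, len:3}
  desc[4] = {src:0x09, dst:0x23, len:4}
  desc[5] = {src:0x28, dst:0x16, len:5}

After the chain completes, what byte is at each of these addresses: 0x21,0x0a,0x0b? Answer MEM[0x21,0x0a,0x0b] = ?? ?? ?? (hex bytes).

MEM[0x21,0x0a,0x0b] = e4 cb 67

  after D0: wrote 8B at 0x1c = 0a15bb61c4e448bd
  after D1: wrote 8B at 0x02 = 62cb1fa7159801b1
  after D2: wrote 8B at 0x15 = bd1de9ae8162cb1f
  after D3: wrote 3B at 0x08 = 8162cb
  after D4: wrote 4B at 0x23 = 62cb6772
  after D5: wrote 5B at 0x16 = 62cb1fa715
query mem[0x21]=0xe4, mem[0x0a]=0xcb, mem[0x0b]=0x67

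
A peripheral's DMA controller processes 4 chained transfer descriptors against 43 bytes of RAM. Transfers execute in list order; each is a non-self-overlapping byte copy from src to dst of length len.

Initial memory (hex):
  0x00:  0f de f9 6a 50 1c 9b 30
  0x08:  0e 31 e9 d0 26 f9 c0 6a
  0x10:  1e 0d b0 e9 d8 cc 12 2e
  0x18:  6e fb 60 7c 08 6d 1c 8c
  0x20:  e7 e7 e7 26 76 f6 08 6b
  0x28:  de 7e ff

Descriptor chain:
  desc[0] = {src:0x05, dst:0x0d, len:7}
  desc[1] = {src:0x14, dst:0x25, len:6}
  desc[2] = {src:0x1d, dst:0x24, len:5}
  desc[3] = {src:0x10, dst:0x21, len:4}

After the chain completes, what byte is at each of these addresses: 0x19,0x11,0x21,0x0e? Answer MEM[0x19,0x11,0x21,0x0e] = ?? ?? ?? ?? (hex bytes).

#0 dst[0x0d+7] := {0x1c,0x9b,0x30,0x0e,0x31,0xe9,0xd0}
#1 dst[0x25+6] := {0xd8,0xcc,0x12,0x2e,0x6e,0xfb}
#2 dst[0x24+5] := {0x6d,0x1c,0x8c,0xe7,0xe7}
#3 dst[0x21+4] := {0x0e,0x31,0xe9,0xd0}
query mem[0x19]=0xfb, mem[0x11]=0x31, mem[0x21]=0x0e, mem[0x0e]=0x9b

MEM[0x19,0x11,0x21,0x0e] = fb 31 0e 9b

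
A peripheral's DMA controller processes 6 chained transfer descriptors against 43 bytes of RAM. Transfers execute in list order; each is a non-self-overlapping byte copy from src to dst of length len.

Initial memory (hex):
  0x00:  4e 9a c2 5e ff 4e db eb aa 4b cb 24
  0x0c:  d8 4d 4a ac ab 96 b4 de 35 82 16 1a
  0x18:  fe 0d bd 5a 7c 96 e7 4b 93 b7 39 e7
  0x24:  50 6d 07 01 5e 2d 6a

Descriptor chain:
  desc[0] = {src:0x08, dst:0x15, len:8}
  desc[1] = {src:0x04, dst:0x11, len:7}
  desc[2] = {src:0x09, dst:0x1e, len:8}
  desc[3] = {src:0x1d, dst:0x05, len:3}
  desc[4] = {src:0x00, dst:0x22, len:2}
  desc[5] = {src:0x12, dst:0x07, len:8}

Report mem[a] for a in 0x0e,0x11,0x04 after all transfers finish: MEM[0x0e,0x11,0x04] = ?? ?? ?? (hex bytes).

MEM[0x0e,0x11,0x04] = d8 ff ff

D0: mem[0x15..0x1c] <- [aa 4b cb 24 d8 4d 4a ac]
D1: mem[0x11..0x17] <- [ff 4e db eb aa 4b cb]
D2: mem[0x1e..0x25] <- [4b cb 24 d8 4d 4a ac ab]
D3: mem[0x05..0x07] <- [96 4b cb]
D4: mem[0x22..0x23] <- [4e 9a]
D5: mem[0x07..0x0e] <- [4e db eb aa 4b cb 24 d8]
query mem[0x0e]=0xd8, mem[0x11]=0xff, mem[0x04]=0xff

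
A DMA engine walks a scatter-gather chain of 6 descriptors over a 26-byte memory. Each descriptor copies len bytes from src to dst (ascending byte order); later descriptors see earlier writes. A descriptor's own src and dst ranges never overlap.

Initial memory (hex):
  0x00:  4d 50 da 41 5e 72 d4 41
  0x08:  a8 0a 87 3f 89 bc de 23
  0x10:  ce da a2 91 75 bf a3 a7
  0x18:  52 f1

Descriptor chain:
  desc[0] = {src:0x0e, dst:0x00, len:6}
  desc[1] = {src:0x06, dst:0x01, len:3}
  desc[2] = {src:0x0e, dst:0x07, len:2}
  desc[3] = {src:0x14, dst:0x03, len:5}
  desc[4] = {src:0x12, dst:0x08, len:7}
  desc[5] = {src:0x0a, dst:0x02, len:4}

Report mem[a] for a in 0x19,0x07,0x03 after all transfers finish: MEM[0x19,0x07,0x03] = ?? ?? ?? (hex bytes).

MEM[0x19,0x07,0x03] = f1 52 bf

[0] 0x0e->0x00 len=6 : de 23 ce da a2 91
[1] 0x06->0x01 len=3 : d4 41 a8
[2] 0x0e->0x07 len=2 : de 23
[3] 0x14->0x03 len=5 : 75 bf a3 a7 52
[4] 0x12->0x08 len=7 : a2 91 75 bf a3 a7 52
[5] 0x0a->0x02 len=4 : 75 bf a3 a7
query mem[0x19]=0xf1, mem[0x07]=0x52, mem[0x03]=0xbf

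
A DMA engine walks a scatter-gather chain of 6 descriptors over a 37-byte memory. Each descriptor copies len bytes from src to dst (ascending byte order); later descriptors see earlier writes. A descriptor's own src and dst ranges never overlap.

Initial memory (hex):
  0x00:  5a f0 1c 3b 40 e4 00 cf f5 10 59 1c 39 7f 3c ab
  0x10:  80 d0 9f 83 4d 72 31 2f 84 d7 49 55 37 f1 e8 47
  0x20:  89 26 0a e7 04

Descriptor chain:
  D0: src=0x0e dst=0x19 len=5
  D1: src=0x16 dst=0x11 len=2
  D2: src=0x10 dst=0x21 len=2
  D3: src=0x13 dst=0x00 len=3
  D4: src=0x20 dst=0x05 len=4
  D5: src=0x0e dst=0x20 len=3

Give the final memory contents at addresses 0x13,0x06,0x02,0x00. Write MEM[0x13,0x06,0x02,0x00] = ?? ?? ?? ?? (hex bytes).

MEM[0x13,0x06,0x02,0x00] = 83 80 72 83

D0: mem[0x19..0x1d] <- [3c ab 80 d0 9f]
D1: mem[0x11..0x12] <- [31 2f]
D2: mem[0x21..0x22] <- [80 31]
D3: mem[0x00..0x02] <- [83 4d 72]
D4: mem[0x05..0x08] <- [89 80 31 e7]
D5: mem[0x20..0x22] <- [3c ab 80]
query mem[0x13]=0x83, mem[0x06]=0x80, mem[0x02]=0x72, mem[0x00]=0x83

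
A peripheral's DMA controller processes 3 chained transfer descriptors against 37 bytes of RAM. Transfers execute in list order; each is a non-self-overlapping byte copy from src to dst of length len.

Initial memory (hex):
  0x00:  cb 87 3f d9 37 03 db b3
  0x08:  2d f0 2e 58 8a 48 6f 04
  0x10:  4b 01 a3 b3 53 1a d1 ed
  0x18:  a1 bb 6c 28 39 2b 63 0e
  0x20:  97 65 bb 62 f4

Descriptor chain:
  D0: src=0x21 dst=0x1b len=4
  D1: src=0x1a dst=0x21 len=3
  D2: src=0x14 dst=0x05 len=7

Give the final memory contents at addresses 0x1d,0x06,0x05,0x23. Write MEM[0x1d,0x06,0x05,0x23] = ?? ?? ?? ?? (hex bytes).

MEM[0x1d,0x06,0x05,0x23] = 62 1a 53 bb

D0: mem[0x1b..0x1e] <- [65 bb 62 f4]
D1: mem[0x21..0x23] <- [6c 65 bb]
D2: mem[0x05..0x0b] <- [53 1a d1 ed a1 bb 6c]
query mem[0x1d]=0x62, mem[0x06]=0x1a, mem[0x05]=0x53, mem[0x23]=0xbb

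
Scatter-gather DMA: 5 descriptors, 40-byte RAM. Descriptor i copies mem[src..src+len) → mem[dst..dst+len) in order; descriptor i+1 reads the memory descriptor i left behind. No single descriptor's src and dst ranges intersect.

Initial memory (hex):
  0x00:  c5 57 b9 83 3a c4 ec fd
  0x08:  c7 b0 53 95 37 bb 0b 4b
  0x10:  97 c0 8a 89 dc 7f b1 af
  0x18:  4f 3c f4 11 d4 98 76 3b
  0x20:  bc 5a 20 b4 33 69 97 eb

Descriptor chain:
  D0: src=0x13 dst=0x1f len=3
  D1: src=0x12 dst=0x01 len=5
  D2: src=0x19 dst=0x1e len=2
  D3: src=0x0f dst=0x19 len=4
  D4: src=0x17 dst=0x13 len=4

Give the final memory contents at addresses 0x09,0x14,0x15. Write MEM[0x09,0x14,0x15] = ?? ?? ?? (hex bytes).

MEM[0x09,0x14,0x15] = b0 4f 4b

  after D0: wrote 3B at 0x1f = 89dc7f
  after D1: wrote 5B at 0x01 = 8a89dc7fb1
  after D2: wrote 2B at 0x1e = 3cf4
  after D3: wrote 4B at 0x19 = 4b97c08a
  after D4: wrote 4B at 0x13 = af4f4b97
query mem[0x09]=0xb0, mem[0x14]=0x4f, mem[0x15]=0x4b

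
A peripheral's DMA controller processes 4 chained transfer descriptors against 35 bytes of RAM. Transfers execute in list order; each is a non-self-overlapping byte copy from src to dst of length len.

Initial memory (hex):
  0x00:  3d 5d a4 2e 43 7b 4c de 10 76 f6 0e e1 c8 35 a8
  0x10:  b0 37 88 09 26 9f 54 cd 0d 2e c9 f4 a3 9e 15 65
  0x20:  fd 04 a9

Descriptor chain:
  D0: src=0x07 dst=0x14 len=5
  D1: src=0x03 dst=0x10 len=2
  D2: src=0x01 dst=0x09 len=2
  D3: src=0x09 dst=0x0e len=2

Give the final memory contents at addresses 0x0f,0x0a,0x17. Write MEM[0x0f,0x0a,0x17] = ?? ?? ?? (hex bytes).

MEM[0x0f,0x0a,0x17] = a4 a4 f6

#0 dst[0x14+5] := {0xde,0x10,0x76,0xf6,0x0e}
#1 dst[0x10+2] := {0x2e,0x43}
#2 dst[0x09+2] := {0x5d,0xa4}
#3 dst[0x0e+2] := {0x5d,0xa4}
query mem[0x0f]=0xa4, mem[0x0a]=0xa4, mem[0x17]=0xf6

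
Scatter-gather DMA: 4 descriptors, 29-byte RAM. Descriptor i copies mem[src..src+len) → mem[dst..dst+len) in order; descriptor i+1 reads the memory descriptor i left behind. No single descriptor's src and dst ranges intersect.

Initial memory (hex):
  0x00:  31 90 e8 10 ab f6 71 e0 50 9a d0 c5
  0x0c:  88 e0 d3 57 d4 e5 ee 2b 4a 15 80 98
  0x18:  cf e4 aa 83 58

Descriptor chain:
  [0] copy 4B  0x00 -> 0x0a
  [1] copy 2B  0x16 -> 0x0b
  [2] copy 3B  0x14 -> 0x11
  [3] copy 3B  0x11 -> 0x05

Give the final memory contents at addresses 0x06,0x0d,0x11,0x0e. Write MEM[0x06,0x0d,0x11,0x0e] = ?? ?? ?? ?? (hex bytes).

MEM[0x06,0x0d,0x11,0x0e] = 15 10 4a d3

[0] 0x00->0x0a len=4 : 31 90 e8 10
[1] 0x16->0x0b len=2 : 80 98
[2] 0x14->0x11 len=3 : 4a 15 80
[3] 0x11->0x05 len=3 : 4a 15 80
query mem[0x06]=0x15, mem[0x0d]=0x10, mem[0x11]=0x4a, mem[0x0e]=0xd3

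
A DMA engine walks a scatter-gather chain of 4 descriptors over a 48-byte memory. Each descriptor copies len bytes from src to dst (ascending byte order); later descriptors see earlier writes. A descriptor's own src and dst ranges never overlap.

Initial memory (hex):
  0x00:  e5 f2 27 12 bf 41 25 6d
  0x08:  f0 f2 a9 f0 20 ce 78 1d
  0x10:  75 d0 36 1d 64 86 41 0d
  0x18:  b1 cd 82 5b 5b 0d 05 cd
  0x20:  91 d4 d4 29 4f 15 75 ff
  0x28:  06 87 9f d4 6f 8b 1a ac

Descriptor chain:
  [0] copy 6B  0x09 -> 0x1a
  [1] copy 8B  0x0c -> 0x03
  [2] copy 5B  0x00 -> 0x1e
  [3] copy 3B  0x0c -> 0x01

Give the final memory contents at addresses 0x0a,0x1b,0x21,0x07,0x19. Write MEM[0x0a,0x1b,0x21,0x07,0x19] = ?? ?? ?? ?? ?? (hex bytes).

MEM[0x0a,0x1b,0x21,0x07,0x19] = 1d a9 20 75 cd

[0] 0x09->0x1a len=6 : f2 a9 f0 20 ce 78
[1] 0x0c->0x03 len=8 : 20 ce 78 1d 75 d0 36 1d
[2] 0x00->0x1e len=5 : e5 f2 27 20 ce
[3] 0x0c->0x01 len=3 : 20 ce 78
query mem[0x0a]=0x1d, mem[0x1b]=0xa9, mem[0x21]=0x20, mem[0x07]=0x75, mem[0x19]=0xcd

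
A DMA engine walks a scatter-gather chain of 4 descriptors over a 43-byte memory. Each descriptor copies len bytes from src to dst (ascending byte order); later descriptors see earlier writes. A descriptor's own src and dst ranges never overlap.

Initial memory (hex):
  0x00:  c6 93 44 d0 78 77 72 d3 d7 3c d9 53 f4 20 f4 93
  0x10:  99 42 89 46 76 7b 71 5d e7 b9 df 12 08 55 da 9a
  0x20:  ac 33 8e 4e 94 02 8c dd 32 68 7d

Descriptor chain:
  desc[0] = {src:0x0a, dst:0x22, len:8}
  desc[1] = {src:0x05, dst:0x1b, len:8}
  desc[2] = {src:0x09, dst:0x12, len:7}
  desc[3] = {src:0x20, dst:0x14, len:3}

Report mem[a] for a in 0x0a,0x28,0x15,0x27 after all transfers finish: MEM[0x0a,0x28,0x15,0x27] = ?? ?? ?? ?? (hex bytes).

D0: mem[0x22..0x29] <- [d9 53 f4 20 f4 93 99 42]
D1: mem[0x1b..0x22] <- [77 72 d3 d7 3c d9 53 f4]
D2: mem[0x12..0x18] <- [3c d9 53 f4 20 f4 93]
D3: mem[0x14..0x16] <- [d9 53 f4]
query mem[0x0a]=0xd9, mem[0x28]=0x99, mem[0x15]=0x53, mem[0x27]=0x93

MEM[0x0a,0x28,0x15,0x27] = d9 99 53 93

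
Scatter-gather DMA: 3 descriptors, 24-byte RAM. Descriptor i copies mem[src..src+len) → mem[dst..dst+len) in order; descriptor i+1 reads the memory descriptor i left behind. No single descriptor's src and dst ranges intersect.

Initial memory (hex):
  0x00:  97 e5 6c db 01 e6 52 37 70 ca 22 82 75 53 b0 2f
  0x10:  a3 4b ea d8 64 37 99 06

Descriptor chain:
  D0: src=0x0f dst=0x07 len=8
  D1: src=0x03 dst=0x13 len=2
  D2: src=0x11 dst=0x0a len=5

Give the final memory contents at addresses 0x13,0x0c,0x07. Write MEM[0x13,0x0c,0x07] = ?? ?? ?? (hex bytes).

  after D0: wrote 8B at 0x07 = 2fa34bead8643799
  after D1: wrote 2B at 0x13 = db01
  after D2: wrote 5B at 0x0a = 4beadb0137
query mem[0x13]=0xdb, mem[0x0c]=0xdb, mem[0x07]=0x2f

MEM[0x13,0x0c,0x07] = db db 2f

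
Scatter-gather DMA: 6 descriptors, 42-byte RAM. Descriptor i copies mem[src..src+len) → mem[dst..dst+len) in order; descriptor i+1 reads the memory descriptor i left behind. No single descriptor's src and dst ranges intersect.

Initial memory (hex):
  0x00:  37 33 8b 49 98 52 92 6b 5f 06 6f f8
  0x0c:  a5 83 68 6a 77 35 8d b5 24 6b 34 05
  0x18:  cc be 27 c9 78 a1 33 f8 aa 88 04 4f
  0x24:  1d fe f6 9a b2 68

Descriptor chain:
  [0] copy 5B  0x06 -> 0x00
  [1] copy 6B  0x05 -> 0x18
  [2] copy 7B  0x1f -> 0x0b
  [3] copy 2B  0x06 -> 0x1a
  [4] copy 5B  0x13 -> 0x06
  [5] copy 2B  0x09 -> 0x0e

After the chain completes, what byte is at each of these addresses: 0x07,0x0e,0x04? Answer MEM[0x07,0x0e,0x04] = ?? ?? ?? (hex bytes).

#0 dst[0x00+5] := {0x92,0x6b,0x5f,0x06,0x6f}
#1 dst[0x18+6] := {0x52,0x92,0x6b,0x5f,0x06,0x6f}
#2 dst[0x0b+7] := {0xf8,0xaa,0x88,0x04,0x4f,0x1d,0xfe}
#3 dst[0x1a+2] := {0x92,0x6b}
#4 dst[0x06+5] := {0xb5,0x24,0x6b,0x34,0x05}
#5 dst[0x0e+2] := {0x34,0x05}
query mem[0x07]=0x24, mem[0x0e]=0x34, mem[0x04]=0x6f

MEM[0x07,0x0e,0x04] = 24 34 6f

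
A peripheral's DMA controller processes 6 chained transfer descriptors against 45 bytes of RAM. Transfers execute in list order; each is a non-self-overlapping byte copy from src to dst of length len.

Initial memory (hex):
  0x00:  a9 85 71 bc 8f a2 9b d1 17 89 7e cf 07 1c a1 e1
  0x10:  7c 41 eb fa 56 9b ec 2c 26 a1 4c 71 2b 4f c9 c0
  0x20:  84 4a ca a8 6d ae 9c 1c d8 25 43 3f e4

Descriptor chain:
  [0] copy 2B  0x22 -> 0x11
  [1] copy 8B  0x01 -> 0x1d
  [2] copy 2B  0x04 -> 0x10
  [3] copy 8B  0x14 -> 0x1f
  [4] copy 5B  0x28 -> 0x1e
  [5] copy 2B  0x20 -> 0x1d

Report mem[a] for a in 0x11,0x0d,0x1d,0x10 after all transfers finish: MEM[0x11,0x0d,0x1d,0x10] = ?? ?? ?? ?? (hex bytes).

  after D0: wrote 2B at 0x11 = caa8
  after D1: wrote 8B at 0x1d = 8571bc8fa29bd117
  after D2: wrote 2B at 0x10 = 8fa2
  after D3: wrote 8B at 0x1f = 569bec2c26a14c71
  after D4: wrote 5B at 0x1e = d825433fe4
  after D5: wrote 2B at 0x1d = 433f
query mem[0x11]=0xa2, mem[0x0d]=0x1c, mem[0x1d]=0x43, mem[0x10]=0x8f

MEM[0x11,0x0d,0x1d,0x10] = a2 1c 43 8f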